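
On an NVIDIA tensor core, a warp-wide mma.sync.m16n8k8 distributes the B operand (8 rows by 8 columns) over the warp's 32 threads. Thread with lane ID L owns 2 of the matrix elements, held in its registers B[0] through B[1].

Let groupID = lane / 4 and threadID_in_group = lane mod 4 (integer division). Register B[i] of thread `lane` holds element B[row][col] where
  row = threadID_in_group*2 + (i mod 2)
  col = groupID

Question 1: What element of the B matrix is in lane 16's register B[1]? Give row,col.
lane 16: gid=4 (16/4), tid=0 (16%4)
i=1: r=0*2+1=1, c=gid=4

1,4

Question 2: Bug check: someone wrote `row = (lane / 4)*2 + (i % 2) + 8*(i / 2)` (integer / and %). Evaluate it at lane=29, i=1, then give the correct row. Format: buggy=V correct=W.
buggy=15 correct=3

`(lane / 4)*2 + (i % 2) + 8*(i / 2)`[29,1]->15
lane 29->29/4=7, 29 mod 4=1
i=1  r:2·1+1->3  c:7
row: 15 vs 3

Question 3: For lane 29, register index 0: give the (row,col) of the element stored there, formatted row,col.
2,7

lane 29⇒29/4=7, 29 mod 4=1
i=0  r:2·1+0⇒2  c:7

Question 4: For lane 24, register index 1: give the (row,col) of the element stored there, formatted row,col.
1,6

24: grp=6,tig=0
[1] (0*2+1,6) = (1,6)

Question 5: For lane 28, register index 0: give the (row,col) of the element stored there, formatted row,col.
0,7

lane 28: g=7 (28/4), t=0 (28%4)
i=0: r=0*2+0=0, c=g=7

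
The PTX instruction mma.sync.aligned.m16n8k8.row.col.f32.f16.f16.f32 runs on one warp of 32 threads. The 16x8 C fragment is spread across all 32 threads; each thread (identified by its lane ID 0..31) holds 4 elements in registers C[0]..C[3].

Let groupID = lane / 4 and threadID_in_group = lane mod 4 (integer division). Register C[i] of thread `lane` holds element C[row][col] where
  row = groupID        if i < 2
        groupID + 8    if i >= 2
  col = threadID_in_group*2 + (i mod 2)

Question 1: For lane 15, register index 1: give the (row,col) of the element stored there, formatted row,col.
3,7

L=15->g=15>>2=3, t=15&3=3
[1]->row 3+0=3  col 3·2+1=7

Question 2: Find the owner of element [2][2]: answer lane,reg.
r: 2->gid=2,r8=0  c: 2->tid=1,i&1=0
L=2*4+1=9  i=0*2+0=0

9,0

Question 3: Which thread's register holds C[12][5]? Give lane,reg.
18,3

r: 12->gid=4,r8=1  c: 5->tid=2,i&1=1
L=4*4+2=18  i=1*2+1=3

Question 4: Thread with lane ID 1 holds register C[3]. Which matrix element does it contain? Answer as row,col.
8,3

lane 1⇒1/4=0, 1 mod 4=1
i=3  r:0+8⇒8  c:2·1+1⇒3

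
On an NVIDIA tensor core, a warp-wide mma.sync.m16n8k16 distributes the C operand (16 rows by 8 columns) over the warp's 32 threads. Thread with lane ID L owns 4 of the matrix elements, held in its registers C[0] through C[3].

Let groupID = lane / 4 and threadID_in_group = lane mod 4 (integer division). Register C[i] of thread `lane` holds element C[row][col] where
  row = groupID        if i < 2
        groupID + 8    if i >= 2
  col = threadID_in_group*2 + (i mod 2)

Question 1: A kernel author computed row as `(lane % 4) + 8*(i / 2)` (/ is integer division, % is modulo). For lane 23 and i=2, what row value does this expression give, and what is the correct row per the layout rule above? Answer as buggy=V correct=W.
`(lane % 4) + 8*(i / 2)`[23,2]=>11
23: grp=5,tig=3
[2] (5+8,3*2+0) = (13,6)
row: 11 vs 13

buggy=11 correct=13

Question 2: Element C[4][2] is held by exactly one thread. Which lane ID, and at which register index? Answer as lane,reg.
17,0

r=4⇒gr=4,Rb=0  c=2⇒th=1,odd=0
L=4*4+1=17  i=0*2+0=0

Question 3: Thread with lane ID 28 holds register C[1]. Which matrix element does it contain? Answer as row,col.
lane 28: gid=7 (28/4), tid=0 (28%4)
i=1: r=7+0=7, c=0*2+1=1

7,1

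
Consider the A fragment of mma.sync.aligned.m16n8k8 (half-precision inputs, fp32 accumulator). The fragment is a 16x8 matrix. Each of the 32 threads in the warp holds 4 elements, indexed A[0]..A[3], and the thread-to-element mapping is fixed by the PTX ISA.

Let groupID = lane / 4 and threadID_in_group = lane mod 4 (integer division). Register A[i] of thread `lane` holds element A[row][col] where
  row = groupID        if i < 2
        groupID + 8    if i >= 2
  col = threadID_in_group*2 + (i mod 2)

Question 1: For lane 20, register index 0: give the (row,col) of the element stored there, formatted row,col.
20: gid=5,tid=0
[0] (5+0,0*2+0) = (5,0)

5,0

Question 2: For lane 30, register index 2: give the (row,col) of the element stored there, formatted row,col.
lane 30→30/4=7, 30 mod 4=2
i=2  r:7+8→15  c:2·2+0→4

15,4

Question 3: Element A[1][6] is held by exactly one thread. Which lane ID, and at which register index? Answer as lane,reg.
7,0

r=1⇒gr=1,Rb=0  c=6⇒th=3,odd=0
L=1*4+3=7  i=0*2+0=0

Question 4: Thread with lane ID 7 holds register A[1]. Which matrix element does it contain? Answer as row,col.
1,7

lane 7: gr=1 (7/4), th=3 (7%4)
i=1: r=1+0=1, c=3*2+1=7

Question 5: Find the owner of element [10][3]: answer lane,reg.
r=10→G=2,rhi=1  c=3→T=1,p=1
L=2*4+1=9  i=1*2+1=3

9,3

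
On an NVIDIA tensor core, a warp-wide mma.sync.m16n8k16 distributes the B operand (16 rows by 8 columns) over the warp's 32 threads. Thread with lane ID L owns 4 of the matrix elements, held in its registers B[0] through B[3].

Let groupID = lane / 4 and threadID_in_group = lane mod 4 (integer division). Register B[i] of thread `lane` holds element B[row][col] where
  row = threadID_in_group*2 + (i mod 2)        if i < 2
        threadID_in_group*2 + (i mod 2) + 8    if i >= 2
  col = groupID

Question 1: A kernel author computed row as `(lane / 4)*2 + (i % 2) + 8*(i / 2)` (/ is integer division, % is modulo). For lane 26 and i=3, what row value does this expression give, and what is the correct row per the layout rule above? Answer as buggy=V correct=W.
buggy=21 correct=13

`(lane / 4)*2 + (i % 2) + 8*(i / 2)`[26,3]->21
L=26->g=26>>2=6, t=26&3=2
[3]->row 2·2+1+8=13  col g=6
row: 21 vs 13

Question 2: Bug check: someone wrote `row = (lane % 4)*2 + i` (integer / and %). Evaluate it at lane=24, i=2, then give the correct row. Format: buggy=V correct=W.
buggy=2 correct=8

`(lane % 4)*2 + i`[24,2]⇒2
L=24⇒gr=24>>2=6, th=24&3=0
[2]⇒row 0·2+0+8=8  col gr=6
row: 2 vs 8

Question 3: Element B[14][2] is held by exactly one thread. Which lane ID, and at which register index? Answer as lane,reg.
11,2

c: 2->gid=2  r: 14->r8=1,tid=3,i&1=0
L=2*4+3=11  i=1*2+0=2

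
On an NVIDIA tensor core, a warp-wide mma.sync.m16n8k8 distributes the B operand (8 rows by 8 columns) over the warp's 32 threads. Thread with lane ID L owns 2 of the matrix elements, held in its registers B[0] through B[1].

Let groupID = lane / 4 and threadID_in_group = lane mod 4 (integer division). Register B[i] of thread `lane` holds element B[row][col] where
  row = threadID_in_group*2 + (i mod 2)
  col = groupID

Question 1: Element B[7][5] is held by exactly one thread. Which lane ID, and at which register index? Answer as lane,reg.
23,1

c=5→G=5  r=7→T=3,p=1
L=5*4+3=23  i=1=1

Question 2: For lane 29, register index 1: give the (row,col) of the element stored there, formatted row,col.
lane 29: gid=7 (29/4), tid=1 (29%4)
i=1: r=1*2+1=3, c=gid=7

3,7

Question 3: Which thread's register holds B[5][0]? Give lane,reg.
2,1

c=0->g=0  r=5->t=2,b0=1
L=0*4+2=2  i=1=1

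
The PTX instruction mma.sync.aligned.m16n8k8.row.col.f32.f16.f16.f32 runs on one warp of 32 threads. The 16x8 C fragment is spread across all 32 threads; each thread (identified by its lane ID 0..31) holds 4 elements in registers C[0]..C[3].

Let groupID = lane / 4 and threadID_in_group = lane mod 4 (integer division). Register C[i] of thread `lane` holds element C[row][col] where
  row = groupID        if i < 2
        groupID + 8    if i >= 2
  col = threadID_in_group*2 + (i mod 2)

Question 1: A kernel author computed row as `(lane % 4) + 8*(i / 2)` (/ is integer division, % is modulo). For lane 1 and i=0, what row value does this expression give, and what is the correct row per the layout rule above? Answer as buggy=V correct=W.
buggy=1 correct=0

`(lane % 4) + 8*(i / 2)`[1,0]=>1
lane 1=>1/4=0, 1 mod 4=1
i=0  r:0+0=>0  c:2·1+0=>2
row: 1 vs 0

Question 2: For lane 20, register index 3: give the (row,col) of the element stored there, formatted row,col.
13,1

lane 20=>20/4=5, 20 mod 4=0
i=3  r:5+8=>13  c:2·0+1=>1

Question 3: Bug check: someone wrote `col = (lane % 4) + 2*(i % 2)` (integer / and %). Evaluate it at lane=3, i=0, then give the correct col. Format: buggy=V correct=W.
buggy=3 correct=6

`(lane % 4) + 2*(i % 2)`[3,0]⇒3
L=3⇒gr=3>>2=0, th=3&3=3
[0]⇒row 0+0=0  col 3·2+0=6
col: 3 vs 6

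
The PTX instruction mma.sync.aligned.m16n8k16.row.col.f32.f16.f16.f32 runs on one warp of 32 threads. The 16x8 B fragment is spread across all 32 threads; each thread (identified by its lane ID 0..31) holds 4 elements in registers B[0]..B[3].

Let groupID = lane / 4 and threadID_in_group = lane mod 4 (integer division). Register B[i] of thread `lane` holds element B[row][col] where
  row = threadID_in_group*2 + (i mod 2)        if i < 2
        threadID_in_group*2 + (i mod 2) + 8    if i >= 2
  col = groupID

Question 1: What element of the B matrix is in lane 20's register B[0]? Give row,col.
20: G=5,T=0
[0] (0*2+0+0,5) = (0,5)

0,5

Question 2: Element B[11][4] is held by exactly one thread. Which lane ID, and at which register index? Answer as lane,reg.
c=4→G=4  r=11→rhi=1,T=1,p=1
L=4*4+1=17  i=1*2+1=3

17,3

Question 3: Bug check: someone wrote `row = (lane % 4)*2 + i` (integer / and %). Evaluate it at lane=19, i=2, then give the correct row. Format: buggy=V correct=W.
`(lane % 4)*2 + i`[19,2]→8
L=19→G=19>>2=4, T=19&3=3
[2]→row 3·2+0+8=14  col G=4
row: 8 vs 14

buggy=8 correct=14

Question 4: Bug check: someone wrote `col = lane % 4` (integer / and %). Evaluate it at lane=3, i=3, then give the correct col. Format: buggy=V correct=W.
buggy=3 correct=0

`lane % 4`[3,3]->3
3: gid=0,tid=3
[3] (3*2+1+8,0) = (15,0)
col: 3 vs 0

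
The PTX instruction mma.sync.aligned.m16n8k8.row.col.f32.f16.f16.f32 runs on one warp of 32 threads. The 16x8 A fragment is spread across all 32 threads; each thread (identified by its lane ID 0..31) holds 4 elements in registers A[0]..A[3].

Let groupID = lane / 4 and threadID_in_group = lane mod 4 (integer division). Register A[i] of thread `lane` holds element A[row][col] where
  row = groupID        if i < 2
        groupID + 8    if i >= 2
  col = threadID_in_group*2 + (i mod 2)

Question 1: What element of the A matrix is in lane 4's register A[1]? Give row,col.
1,1

L=4⇒gr=4>>2=1, th=4&3=0
[1]⇒row 1+0=1  col 0·2+1=1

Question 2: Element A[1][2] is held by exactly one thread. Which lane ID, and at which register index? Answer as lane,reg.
r:1=>grp=1,rB=0  c:2=>tig=1,lo=0
L=1*4+1=5  i=0*2+0=0

5,0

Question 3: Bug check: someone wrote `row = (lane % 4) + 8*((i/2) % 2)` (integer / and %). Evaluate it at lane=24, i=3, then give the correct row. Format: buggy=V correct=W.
`(lane % 4) + 8*((i/2) % 2)`[24,3]->8
lane 24: g=6 (24/4), t=0 (24%4)
i=3: r=6+8=14, c=0*2+1=1
row: 8 vs 14

buggy=8 correct=14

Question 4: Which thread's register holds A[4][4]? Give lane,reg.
18,0

r=4->g=4,rb=0  c=4->t=2,b0=0
L=4*4+2=18  i=0*2+0=0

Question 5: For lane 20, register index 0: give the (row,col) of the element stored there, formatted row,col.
L=20→G=20>>2=5, T=20&3=0
[0]→row 5+0=5  col 0·2+0=0

5,0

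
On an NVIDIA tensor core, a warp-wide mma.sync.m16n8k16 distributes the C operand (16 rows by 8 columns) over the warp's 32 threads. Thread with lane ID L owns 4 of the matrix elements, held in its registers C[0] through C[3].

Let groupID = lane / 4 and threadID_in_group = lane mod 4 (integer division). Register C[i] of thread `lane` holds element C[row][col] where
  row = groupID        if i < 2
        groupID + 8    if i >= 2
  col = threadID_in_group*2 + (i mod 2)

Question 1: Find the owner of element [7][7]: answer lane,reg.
r: 7->gid=7,r8=0  c: 7->tid=3,i&1=1
L=7*4+3=31  i=0*2+1=1

31,1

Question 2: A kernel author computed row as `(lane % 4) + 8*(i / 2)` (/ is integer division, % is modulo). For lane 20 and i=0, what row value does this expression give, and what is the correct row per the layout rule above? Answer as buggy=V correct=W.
`(lane % 4) + 8*(i / 2)`[20,0]->0
lane 20: gid=5 (20/4), tid=0 (20%4)
i=0: r=5+0=5, c=0*2+0=0
row: 0 vs 5

buggy=0 correct=5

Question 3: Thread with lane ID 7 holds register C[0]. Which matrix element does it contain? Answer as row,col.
1,6

7: G=1,T=3
[0] (1+0,3*2+0) = (1,6)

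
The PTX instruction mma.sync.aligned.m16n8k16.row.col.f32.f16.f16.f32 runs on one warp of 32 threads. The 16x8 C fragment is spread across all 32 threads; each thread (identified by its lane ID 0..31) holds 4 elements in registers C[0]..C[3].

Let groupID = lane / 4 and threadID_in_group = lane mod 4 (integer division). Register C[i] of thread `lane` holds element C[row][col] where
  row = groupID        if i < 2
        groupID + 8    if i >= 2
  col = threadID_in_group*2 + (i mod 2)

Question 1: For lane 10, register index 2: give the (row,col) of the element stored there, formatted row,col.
10,4

lane 10: gr=2 (10/4), th=2 (10%4)
i=2: r=2+8=10, c=2*2+0=4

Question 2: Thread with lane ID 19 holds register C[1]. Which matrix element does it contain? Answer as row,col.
4,7

L=19⇒gr=19>>2=4, th=19&3=3
[1]⇒row 4+0=4  col 3·2+1=7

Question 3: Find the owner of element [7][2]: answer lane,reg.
r=7⇒gr=7,Rb=0  c=2⇒th=1,odd=0
L=7*4+1=29  i=0*2+0=0

29,0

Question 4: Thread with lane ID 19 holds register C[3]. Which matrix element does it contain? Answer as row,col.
lane 19: G=4 (19/4), T=3 (19%4)
i=3: r=4+8=12, c=3*2+1=7

12,7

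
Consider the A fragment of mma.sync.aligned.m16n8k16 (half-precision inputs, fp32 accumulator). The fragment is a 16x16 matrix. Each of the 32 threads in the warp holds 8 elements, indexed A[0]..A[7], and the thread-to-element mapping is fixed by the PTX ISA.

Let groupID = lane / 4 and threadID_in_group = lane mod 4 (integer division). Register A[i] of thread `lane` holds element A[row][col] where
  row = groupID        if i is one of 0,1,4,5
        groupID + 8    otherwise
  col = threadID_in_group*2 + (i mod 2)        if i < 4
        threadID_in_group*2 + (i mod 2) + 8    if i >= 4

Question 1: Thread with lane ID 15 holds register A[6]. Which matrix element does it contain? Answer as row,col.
15: g=3,t=3
[6] (3+8,3*2+0+8) = (11,14)

11,14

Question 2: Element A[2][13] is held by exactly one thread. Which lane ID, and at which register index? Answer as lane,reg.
r: 2->gid=2,r8=0  c: 13->c8=1,tid=2,i&1=1
L=2*4+2=10  i=1*4+0*2+1=5

10,5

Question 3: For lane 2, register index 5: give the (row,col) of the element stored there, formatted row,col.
0,13

2: g=0,t=2
[5] (0+0,2*2+1+8) = (0,13)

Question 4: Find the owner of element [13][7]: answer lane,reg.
23,3

r: 13->gid=5,r8=1  c: 7->c8=0,tid=3,i&1=1
L=5*4+3=23  i=0*4+1*2+1=3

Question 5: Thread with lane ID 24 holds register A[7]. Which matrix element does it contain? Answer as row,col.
14,9

L=24->gid=24>>2=6, tid=24&3=0
[7]->row 6+8=14  col 0·2+1+8=9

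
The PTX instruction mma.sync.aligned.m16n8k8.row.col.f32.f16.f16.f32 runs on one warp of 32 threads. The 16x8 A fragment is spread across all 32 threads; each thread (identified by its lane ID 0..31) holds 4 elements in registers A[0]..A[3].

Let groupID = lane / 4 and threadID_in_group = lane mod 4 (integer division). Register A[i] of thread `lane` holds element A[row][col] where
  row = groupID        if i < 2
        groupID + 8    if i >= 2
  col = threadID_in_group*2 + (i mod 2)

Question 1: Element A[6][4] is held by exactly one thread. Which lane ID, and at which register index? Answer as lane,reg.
26,0

r=6→G=6,rhi=0  c=4→T=2,p=0
L=6*4+2=26  i=0*2+0=0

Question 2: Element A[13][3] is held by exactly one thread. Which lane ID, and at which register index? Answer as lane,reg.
21,3

r: 13->gid=5,r8=1  c: 3->tid=1,i&1=1
L=5*4+1=21  i=1*2+1=3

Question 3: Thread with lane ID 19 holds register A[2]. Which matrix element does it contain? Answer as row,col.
lane 19: g=4 (19/4), t=3 (19%4)
i=2: r=4+8=12, c=3*2+0=6

12,6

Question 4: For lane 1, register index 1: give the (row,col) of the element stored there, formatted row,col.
0,3

lane 1→1/4=0, 1 mod 4=1
i=1  r:0+0→0  c:2·1+1→3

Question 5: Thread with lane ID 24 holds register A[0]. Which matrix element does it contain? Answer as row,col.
6,0

lane 24: grp=6 (24/4), tig=0 (24%4)
i=0: r=6+0=6, c=0*2+0=0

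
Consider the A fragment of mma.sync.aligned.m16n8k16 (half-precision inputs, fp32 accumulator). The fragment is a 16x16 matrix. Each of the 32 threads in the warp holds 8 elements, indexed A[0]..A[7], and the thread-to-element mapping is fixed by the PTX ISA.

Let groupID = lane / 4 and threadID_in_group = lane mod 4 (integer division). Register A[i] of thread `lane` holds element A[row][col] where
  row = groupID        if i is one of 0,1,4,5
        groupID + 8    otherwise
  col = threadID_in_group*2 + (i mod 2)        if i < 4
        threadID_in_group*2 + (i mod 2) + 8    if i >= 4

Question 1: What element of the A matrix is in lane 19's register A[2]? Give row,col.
12,6

lane 19: gid=4 (19/4), tid=3 (19%4)
i=2: r=4+8=12, c=3*2+0+0=6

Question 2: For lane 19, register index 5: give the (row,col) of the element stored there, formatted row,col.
4,15

lane 19->19/4=4, 19 mod 4=3
i=5  r:4+0->4  c:2·3+1+8->15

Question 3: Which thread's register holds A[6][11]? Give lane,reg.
r:6=>grp=6,rB=0  c:11=>cB=1,tig=1,lo=1
L=6*4+1=25  i=1*4+0*2+1=5

25,5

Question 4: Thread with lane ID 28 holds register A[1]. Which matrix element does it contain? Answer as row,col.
28: grp=7,tig=0
[1] (7+0,0*2+1+0) = (7,1)

7,1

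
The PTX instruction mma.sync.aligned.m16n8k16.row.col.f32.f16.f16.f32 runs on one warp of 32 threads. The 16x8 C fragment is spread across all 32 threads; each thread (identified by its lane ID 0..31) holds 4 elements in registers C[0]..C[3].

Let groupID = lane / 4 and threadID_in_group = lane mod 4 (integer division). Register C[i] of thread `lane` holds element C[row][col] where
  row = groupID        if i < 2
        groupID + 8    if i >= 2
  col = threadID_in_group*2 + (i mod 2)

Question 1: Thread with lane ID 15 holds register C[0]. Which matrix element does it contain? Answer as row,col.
L=15->g=15>>2=3, t=15&3=3
[0]->row 3+0=3  col 3·2+0=6

3,6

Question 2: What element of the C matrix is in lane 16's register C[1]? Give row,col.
4,1

L=16=>grp=16>>2=4, tig=16&3=0
[1]=>row 4+0=4  col 0·2+1=1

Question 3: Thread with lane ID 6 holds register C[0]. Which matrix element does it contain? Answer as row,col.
1,4

lane 6->6/4=1, 6 mod 4=2
i=0  r:1+0->1  c:2·2+0->4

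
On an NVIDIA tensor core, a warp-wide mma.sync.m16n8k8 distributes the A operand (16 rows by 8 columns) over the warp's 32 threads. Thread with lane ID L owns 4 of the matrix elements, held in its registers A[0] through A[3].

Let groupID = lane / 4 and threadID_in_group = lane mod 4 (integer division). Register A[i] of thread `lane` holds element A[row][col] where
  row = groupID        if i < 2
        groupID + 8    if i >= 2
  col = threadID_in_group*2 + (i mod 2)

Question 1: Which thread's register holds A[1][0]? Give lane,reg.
4,0

r: 1->gid=1,r8=0  c: 0->tid=0,i&1=0
L=1*4+0=4  i=0*2+0=0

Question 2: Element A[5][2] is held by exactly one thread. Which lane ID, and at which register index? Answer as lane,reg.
r:5=>grp=5,rB=0  c:2=>tig=1,lo=0
L=5*4+1=21  i=0*2+0=0

21,0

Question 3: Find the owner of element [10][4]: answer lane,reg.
r=10->g=2,rb=1  c=4->t=2,b0=0
L=2*4+2=10  i=1*2+0=2

10,2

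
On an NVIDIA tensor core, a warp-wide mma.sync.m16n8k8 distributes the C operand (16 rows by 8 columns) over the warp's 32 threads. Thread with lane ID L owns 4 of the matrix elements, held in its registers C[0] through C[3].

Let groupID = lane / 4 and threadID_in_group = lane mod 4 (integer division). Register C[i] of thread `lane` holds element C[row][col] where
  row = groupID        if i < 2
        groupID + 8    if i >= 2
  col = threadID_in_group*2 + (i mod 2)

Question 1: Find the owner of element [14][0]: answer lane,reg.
24,2

r=14->g=6,rb=1  c=0->t=0,b0=0
L=6*4+0=24  i=1*2+0=2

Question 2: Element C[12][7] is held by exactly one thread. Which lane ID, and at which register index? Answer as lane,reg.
19,3

r:12=>grp=4,rB=1  c:7=>tig=3,lo=1
L=4*4+3=19  i=1*2+1=3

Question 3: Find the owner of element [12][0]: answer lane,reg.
16,2

r=12⇒gr=4,Rb=1  c=0⇒th=0,odd=0
L=4*4+0=16  i=1*2+0=2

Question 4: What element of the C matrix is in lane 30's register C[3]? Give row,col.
15,5

30: grp=7,tig=2
[3] (7+8,2*2+1) = (15,5)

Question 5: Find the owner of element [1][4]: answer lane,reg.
6,0

r=1→G=1,rhi=0  c=4→T=2,p=0
L=1*4+2=6  i=0*2+0=0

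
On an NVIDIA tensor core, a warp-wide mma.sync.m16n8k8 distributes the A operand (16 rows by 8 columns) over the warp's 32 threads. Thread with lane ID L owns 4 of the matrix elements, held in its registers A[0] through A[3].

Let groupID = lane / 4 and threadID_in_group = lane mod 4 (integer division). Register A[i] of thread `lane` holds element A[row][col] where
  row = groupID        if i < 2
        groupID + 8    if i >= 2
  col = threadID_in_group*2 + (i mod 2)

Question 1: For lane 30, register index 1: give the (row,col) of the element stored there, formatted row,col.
lane 30⇒30/4=7, 30 mod 4=2
i=1  r:7+0⇒7  c:2·2+1⇒5

7,5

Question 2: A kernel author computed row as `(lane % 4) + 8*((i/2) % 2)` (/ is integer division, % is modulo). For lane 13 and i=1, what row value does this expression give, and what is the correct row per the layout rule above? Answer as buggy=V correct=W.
`(lane % 4) + 8*((i/2) % 2)`[13,1]->1
L=13->gid=13>>2=3, tid=13&3=1
[1]->row 3+0=3  col 1·2+1=3
row: 1 vs 3

buggy=1 correct=3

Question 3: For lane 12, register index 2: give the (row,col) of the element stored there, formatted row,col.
L=12⇒gr=12>>2=3, th=12&3=0
[2]⇒row 3+8=11  col 0·2+0=0

11,0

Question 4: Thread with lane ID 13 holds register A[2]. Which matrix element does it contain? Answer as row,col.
11,2

13: grp=3,tig=1
[2] (3+8,1*2+0) = (11,2)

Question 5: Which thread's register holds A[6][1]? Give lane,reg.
r:6=>grp=6,rB=0  c:1=>tig=0,lo=1
L=6*4+0=24  i=0*2+1=1

24,1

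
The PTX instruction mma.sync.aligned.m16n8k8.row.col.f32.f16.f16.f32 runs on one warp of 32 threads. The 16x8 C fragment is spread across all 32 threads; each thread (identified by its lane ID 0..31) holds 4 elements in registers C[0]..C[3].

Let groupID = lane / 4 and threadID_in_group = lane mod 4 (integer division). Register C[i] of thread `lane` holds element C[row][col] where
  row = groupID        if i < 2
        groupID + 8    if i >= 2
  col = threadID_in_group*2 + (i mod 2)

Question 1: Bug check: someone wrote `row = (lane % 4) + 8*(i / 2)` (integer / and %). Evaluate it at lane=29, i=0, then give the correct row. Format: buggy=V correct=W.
buggy=1 correct=7

`(lane % 4) + 8*(i / 2)`[29,0]⇒1
29: gr=7,th=1
[0] (7+0,1*2+0) = (7,2)
row: 1 vs 7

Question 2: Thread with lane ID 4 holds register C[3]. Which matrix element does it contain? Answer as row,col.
L=4⇒gr=4>>2=1, th=4&3=0
[3]⇒row 1+8=9  col 0·2+1=1

9,1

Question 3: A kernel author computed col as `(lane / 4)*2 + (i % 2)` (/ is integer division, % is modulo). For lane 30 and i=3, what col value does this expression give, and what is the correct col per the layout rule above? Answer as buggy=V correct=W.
`(lane / 4)*2 + (i % 2)`[30,3]->15
lane 30->30/4=7, 30 mod 4=2
i=3  r:7+8->15  c:2·2+1->5
col: 15 vs 5

buggy=15 correct=5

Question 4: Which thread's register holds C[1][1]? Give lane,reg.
4,1

r=1->g=1,rb=0  c=1->t=0,b0=1
L=1*4+0=4  i=0*2+1=1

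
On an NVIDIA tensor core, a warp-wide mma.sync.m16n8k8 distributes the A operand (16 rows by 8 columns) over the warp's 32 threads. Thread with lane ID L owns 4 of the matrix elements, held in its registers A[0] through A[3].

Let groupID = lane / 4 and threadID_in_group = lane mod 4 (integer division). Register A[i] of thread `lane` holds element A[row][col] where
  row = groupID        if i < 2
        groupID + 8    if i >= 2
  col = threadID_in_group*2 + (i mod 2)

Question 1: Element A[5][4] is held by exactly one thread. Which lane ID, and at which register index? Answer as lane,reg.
r=5->g=5,rb=0  c=4->t=2,b0=0
L=5*4+2=22  i=0*2+0=0

22,0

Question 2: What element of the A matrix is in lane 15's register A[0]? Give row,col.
L=15→G=15>>2=3, T=15&3=3
[0]→row 3+0=3  col 3·2+0=6

3,6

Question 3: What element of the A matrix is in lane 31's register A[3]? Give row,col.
lane 31⇒31/4=7, 31 mod 4=3
i=3  r:7+8⇒15  c:2·3+1⇒7

15,7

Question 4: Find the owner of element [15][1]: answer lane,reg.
28,3

r=15→G=7,rhi=1  c=1→T=0,p=1
L=7*4+0=28  i=1*2+1=3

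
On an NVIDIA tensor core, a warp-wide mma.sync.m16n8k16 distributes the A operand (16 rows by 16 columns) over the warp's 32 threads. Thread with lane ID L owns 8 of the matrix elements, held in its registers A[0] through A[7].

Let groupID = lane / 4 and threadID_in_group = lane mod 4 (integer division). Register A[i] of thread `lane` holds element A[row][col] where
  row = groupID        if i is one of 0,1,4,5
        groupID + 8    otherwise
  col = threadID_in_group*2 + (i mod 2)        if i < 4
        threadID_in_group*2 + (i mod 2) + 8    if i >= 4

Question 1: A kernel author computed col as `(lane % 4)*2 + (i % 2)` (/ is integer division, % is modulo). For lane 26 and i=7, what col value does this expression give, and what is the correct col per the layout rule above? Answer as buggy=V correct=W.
`(lane % 4)*2 + (i % 2)`[26,7]->5
L=26->g=26>>2=6, t=26&3=2
[7]->row 6+8=14  col 2·2+1+8=13
col: 5 vs 13

buggy=5 correct=13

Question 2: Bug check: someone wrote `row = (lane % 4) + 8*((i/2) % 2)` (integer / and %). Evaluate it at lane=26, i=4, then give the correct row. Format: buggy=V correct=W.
buggy=2 correct=6

`(lane % 4) + 8*((i/2) % 2)`[26,4]→2
L=26→G=26>>2=6, T=26&3=2
[4]→row 6+0=6  col 2·2+0+8=12
row: 2 vs 6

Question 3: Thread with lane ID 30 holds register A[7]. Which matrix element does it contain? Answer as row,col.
lane 30->30/4=7, 30 mod 4=2
i=7  r:7+8->15  c:2·2+1+8->13

15,13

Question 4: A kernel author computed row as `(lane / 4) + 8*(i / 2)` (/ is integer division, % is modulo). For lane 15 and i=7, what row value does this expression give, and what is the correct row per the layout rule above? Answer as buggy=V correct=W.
`(lane / 4) + 8*(i / 2)`[15,7]⇒27
L=15⇒gr=15>>2=3, th=15&3=3
[7]⇒row 3+8=11  col 3·2+1+8=15
row: 27 vs 11

buggy=27 correct=11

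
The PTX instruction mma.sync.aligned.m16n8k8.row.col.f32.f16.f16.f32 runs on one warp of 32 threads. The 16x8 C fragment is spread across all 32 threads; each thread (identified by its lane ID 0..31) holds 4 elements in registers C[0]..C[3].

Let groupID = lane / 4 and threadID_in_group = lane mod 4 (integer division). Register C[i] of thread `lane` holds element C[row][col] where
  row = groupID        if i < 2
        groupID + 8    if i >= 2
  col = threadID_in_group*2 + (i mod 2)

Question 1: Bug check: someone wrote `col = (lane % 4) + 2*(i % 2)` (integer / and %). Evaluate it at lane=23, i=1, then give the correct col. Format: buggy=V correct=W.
`(lane % 4) + 2*(i % 2)`[23,1]->5
L=23->gid=23>>2=5, tid=23&3=3
[1]->row 5+0=5  col 3·2+1=7
col: 5 vs 7

buggy=5 correct=7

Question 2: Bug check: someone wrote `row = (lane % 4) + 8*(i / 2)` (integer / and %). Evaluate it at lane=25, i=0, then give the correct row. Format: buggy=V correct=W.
`(lane % 4) + 8*(i / 2)`[25,0]->1
L=25->gid=25>>2=6, tid=25&3=1
[0]->row 6+0=6  col 1·2+0=2
row: 1 vs 6

buggy=1 correct=6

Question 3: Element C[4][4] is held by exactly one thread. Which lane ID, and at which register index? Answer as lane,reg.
18,0

r=4→G=4,rhi=0  c=4→T=2,p=0
L=4*4+2=18  i=0*2+0=0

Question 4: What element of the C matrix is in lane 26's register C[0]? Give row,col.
lane 26→26/4=6, 26 mod 4=2
i=0  r:6+0→6  c:2·2+0→4

6,4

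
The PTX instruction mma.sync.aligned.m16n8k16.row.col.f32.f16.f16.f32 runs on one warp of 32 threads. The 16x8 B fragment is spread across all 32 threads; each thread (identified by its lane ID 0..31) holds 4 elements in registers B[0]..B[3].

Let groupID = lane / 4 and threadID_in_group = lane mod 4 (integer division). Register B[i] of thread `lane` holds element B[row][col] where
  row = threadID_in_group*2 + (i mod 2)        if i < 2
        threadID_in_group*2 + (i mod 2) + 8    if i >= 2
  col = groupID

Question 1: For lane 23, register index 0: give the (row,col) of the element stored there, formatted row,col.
6,5

23: grp=5,tig=3
[0] (3*2+0+0,5) = (6,5)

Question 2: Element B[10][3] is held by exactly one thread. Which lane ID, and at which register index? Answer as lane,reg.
13,2

c: 3->gid=3  r: 10->r8=1,tid=1,i&1=0
L=3*4+1=13  i=1*2+0=2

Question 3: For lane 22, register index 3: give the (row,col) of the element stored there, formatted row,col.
L=22->g=22>>2=5, t=22&3=2
[3]->row 2·2+1+8=13  col g=5

13,5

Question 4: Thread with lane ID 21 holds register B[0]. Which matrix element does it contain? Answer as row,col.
2,5

lane 21: gid=5 (21/4), tid=1 (21%4)
i=0: r=1*2+0+0=2, c=gid=5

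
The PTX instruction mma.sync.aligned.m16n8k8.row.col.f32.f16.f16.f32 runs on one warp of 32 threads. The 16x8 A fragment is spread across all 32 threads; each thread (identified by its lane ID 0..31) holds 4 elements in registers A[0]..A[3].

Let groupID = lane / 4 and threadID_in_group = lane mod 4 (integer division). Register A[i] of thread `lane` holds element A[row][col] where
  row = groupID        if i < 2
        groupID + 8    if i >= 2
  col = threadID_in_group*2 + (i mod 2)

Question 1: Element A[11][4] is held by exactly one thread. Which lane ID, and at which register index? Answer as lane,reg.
r:11=>grp=3,rB=1  c:4=>tig=2,lo=0
L=3*4+2=14  i=1*2+0=2

14,2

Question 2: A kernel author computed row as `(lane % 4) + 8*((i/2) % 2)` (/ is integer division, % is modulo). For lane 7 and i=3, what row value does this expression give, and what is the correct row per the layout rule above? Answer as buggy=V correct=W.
`(lane % 4) + 8*((i/2) % 2)`[7,3]->11
lane 7->7/4=1, 7 mod 4=3
i=3  r:1+8->9  c:2·3+1->7
row: 11 vs 9

buggy=11 correct=9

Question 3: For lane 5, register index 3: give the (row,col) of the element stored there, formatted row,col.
9,3

L=5->gid=5>>2=1, tid=5&3=1
[3]->row 1+8=9  col 1·2+1=3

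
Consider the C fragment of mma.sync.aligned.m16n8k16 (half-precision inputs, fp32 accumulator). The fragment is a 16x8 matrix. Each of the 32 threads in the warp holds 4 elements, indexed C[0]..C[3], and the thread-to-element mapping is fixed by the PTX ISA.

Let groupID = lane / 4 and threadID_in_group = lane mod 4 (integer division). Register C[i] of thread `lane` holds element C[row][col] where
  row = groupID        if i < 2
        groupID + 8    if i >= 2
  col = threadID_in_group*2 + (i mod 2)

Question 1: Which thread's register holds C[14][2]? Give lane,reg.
25,2

r: 14->gid=6,r8=1  c: 2->tid=1,i&1=0
L=6*4+1=25  i=1*2+0=2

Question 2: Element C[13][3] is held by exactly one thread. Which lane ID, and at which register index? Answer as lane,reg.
r:13=>grp=5,rB=1  c:3=>tig=1,lo=1
L=5*4+1=21  i=1*2+1=3

21,3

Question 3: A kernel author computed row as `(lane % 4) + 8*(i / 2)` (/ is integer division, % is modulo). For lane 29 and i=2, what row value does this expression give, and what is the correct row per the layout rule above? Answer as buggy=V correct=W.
buggy=9 correct=15

`(lane % 4) + 8*(i / 2)`[29,2]->9
lane 29->29/4=7, 29 mod 4=1
i=2  r:7+8->15  c:2·1+0->2
row: 9 vs 15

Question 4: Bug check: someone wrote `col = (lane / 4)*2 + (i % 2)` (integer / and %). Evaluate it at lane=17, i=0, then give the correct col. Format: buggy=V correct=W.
buggy=8 correct=2

`(lane / 4)*2 + (i % 2)`[17,0]->8
lane 17->17/4=4, 17 mod 4=1
i=0  r:4+0->4  c:2·1+0->2
col: 8 vs 2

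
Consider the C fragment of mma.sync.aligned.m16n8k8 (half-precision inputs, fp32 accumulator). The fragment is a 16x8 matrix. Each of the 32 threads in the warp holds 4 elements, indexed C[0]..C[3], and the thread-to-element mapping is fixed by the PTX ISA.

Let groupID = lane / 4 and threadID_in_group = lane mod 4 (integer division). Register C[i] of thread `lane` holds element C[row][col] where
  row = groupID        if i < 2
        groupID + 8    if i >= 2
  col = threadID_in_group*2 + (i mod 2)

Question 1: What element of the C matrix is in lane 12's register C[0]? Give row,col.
lane 12: g=3 (12/4), t=0 (12%4)
i=0: r=3+0=3, c=0*2+0=0

3,0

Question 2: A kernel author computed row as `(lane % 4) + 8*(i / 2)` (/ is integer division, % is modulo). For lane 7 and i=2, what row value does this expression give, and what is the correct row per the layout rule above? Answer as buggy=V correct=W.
buggy=11 correct=9

`(lane % 4) + 8*(i / 2)`[7,2]->11
7: gid=1,tid=3
[2] (1+8,3*2+0) = (9,6)
row: 11 vs 9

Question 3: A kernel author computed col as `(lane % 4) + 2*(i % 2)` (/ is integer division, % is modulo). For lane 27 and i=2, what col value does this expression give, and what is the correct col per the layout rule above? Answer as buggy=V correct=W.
buggy=3 correct=6

`(lane % 4) + 2*(i % 2)`[27,2]=>3
L=27=>grp=27>>2=6, tig=27&3=3
[2]=>row 6+8=14  col 3·2+0=6
col: 3 vs 6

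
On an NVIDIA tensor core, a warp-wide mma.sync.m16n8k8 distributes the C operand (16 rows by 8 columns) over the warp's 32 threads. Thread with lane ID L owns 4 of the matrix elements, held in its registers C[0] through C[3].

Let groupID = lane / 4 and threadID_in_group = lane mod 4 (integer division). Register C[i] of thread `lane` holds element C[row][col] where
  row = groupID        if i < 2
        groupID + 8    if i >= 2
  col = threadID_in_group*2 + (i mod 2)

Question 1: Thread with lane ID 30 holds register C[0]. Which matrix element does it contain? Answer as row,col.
7,4

lane 30→30/4=7, 30 mod 4=2
i=0  r:7+0→7  c:2·2+0→4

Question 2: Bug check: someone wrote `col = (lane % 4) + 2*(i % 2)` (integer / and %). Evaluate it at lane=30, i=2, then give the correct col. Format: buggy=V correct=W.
`(lane % 4) + 2*(i % 2)`[30,2]->2
lane 30: g=7 (30/4), t=2 (30%4)
i=2: r=7+8=15, c=2*2+0=4
col: 2 vs 4

buggy=2 correct=4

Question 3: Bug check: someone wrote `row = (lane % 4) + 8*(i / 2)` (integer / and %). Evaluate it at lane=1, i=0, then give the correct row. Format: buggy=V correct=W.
buggy=1 correct=0

`(lane % 4) + 8*(i / 2)`[1,0]->1
lane 1: gid=0 (1/4), tid=1 (1%4)
i=0: r=0+0=0, c=1*2+0=2
row: 1 vs 0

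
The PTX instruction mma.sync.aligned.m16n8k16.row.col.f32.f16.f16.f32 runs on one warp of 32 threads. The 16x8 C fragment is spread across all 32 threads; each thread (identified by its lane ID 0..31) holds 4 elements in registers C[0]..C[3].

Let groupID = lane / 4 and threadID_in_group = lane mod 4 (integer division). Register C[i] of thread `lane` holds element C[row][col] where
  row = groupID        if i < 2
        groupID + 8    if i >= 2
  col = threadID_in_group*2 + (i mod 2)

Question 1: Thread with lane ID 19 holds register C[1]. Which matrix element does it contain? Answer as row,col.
4,7

lane 19: G=4 (19/4), T=3 (19%4)
i=1: r=4+0=4, c=3*2+1=7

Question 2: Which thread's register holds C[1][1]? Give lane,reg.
4,1

r=1->g=1,rb=0  c=1->t=0,b0=1
L=1*4+0=4  i=0*2+1=1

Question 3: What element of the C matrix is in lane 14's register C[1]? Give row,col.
3,5

lane 14=>14/4=3, 14 mod 4=2
i=1  r:3+0=>3  c:2·2+1=>5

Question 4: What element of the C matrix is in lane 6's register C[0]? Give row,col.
L=6=>grp=6>>2=1, tig=6&3=2
[0]=>row 1+0=1  col 2·2+0=4

1,4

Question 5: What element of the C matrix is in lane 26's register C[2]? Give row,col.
lane 26→26/4=6, 26 mod 4=2
i=2  r:6+8→14  c:2·2+0→4

14,4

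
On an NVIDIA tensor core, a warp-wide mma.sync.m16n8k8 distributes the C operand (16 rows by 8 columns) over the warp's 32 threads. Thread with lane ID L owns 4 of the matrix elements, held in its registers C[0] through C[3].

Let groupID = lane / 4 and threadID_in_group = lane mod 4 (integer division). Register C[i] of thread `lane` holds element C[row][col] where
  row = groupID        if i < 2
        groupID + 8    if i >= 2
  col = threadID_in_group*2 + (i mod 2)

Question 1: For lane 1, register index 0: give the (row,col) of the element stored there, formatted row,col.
0,2

lane 1⇒1/4=0, 1 mod 4=1
i=0  r:0+0⇒0  c:2·1+0⇒2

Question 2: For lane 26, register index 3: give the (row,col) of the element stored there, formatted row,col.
14,5

lane 26=>26/4=6, 26 mod 4=2
i=3  r:6+8=>14  c:2·2+1=>5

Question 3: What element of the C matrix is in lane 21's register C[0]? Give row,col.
5,2

21: G=5,T=1
[0] (5+0,1*2+0) = (5,2)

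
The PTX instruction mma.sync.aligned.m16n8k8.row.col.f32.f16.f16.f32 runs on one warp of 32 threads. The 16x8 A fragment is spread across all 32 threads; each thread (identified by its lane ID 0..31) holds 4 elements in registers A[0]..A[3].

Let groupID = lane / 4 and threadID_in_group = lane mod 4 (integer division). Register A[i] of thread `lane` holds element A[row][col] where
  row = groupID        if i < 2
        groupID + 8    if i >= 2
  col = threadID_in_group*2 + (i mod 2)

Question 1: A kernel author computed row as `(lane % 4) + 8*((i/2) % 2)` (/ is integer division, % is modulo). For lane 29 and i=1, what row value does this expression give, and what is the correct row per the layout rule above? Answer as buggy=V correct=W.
`(lane % 4) + 8*((i/2) % 2)`[29,1]⇒1
L=29⇒gr=29>>2=7, th=29&3=1
[1]⇒row 7+0=7  col 1·2+1=3
row: 1 vs 7

buggy=1 correct=7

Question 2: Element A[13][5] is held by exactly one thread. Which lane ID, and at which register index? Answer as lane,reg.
22,3

r: 13->gid=5,r8=1  c: 5->tid=2,i&1=1
L=5*4+2=22  i=1*2+1=3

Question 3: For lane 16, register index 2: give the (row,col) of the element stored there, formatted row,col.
16: g=4,t=0
[2] (4+8,0*2+0) = (12,0)

12,0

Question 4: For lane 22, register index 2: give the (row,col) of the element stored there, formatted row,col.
13,4

L=22⇒gr=22>>2=5, th=22&3=2
[2]⇒row 5+8=13  col 2·2+0=4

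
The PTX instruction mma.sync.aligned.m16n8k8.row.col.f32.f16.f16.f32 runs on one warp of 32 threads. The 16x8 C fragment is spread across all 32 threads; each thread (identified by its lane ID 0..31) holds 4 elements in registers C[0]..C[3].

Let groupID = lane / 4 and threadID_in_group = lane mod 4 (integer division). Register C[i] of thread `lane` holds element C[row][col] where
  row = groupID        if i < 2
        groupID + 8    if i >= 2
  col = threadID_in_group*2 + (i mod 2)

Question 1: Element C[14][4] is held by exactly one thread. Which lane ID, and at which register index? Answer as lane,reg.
r: 14->gid=6,r8=1  c: 4->tid=2,i&1=0
L=6*4+2=26  i=1*2+0=2

26,2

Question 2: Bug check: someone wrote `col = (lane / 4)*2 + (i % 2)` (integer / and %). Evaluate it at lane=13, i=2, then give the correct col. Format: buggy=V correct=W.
buggy=6 correct=2

`(lane / 4)*2 + (i % 2)`[13,2]⇒6
13: gr=3,th=1
[2] (3+8,1*2+0) = (11,2)
col: 6 vs 2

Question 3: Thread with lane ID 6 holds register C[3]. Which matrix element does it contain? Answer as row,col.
lane 6: gid=1 (6/4), tid=2 (6%4)
i=3: r=1+8=9, c=2*2+1=5

9,5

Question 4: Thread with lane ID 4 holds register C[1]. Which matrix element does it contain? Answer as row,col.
lane 4: gid=1 (4/4), tid=0 (4%4)
i=1: r=1+0=1, c=0*2+1=1

1,1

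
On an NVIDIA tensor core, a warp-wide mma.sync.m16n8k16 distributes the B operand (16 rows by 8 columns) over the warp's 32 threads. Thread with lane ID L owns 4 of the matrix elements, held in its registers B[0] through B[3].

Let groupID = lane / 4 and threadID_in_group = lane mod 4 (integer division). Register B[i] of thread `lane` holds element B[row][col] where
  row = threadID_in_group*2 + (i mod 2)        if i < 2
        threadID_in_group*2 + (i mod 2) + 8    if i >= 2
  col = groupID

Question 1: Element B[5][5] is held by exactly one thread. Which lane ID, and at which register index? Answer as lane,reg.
c=5⇒gr=5  r=5⇒Rb=0,th=2,odd=1
L=5*4+2=22  i=0*2+1=1

22,1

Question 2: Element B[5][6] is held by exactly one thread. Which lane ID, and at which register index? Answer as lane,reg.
c:6=>grp=6  r:5=>rB=0,tig=2,lo=1
L=6*4+2=26  i=0*2+1=1

26,1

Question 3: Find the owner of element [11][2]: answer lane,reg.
9,3

c=2→G=2  r=11→rhi=1,T=1,p=1
L=2*4+1=9  i=1*2+1=3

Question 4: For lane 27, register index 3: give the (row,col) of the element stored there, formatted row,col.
15,6

lane 27: gid=6 (27/4), tid=3 (27%4)
i=3: r=3*2+1+8=15, c=gid=6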